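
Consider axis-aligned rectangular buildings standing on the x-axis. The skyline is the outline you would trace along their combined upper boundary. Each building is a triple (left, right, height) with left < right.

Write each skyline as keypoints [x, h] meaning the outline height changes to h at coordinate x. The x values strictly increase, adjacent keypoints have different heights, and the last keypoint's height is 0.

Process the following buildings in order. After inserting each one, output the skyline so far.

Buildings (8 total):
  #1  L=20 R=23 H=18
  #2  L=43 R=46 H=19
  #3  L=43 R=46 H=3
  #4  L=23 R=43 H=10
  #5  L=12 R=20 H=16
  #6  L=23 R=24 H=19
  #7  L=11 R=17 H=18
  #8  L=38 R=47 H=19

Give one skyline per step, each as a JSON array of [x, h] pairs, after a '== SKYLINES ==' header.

== SKYLINES ==
[[20,18],[23,0]]
[[20,18],[23,0],[43,19],[46,0]]
[[20,18],[23,0],[43,19],[46,0]]
[[20,18],[23,10],[43,19],[46,0]]
[[12,16],[20,18],[23,10],[43,19],[46,0]]
[[12,16],[20,18],[23,19],[24,10],[43,19],[46,0]]
[[11,18],[17,16],[20,18],[23,19],[24,10],[43,19],[46,0]]
[[11,18],[17,16],[20,18],[23,19],[24,10],[38,19],[47,0]]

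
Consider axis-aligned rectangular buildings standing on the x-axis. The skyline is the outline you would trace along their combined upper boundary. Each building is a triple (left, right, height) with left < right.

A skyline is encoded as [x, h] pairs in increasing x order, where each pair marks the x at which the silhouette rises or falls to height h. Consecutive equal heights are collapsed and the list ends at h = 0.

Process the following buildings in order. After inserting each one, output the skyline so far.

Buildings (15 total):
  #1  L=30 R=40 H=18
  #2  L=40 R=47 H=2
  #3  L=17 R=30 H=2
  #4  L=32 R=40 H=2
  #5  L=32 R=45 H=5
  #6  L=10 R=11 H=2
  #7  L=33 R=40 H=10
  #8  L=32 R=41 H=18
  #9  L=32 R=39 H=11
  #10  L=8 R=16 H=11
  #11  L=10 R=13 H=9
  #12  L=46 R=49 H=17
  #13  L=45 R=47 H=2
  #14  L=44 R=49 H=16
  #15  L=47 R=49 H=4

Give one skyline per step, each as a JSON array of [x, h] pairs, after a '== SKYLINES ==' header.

== SKYLINES ==
[[30,18],[40,0]]
[[30,18],[40,2],[47,0]]
[[17,2],[30,18],[40,2],[47,0]]
[[17,2],[30,18],[40,2],[47,0]]
[[17,2],[30,18],[40,5],[45,2],[47,0]]
[[10,2],[11,0],[17,2],[30,18],[40,5],[45,2],[47,0]]
[[10,2],[11,0],[17,2],[30,18],[40,5],[45,2],[47,0]]
[[10,2],[11,0],[17,2],[30,18],[41,5],[45,2],[47,0]]
[[10,2],[11,0],[17,2],[30,18],[41,5],[45,2],[47,0]]
[[8,11],[16,0],[17,2],[30,18],[41,5],[45,2],[47,0]]
[[8,11],[16,0],[17,2],[30,18],[41,5],[45,2],[47,0]]
[[8,11],[16,0],[17,2],[30,18],[41,5],[45,2],[46,17],[49,0]]
[[8,11],[16,0],[17,2],[30,18],[41,5],[45,2],[46,17],[49,0]]
[[8,11],[16,0],[17,2],[30,18],[41,5],[44,16],[46,17],[49,0]]
[[8,11],[16,0],[17,2],[30,18],[41,5],[44,16],[46,17],[49,0]]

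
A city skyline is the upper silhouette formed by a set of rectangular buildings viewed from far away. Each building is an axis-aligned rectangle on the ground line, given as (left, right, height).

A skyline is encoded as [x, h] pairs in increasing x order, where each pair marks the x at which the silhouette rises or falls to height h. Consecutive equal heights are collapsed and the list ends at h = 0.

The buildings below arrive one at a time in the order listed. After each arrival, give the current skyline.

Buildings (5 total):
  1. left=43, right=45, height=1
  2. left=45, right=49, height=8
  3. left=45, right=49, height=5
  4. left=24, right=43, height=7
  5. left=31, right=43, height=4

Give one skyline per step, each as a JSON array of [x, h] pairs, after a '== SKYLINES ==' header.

== SKYLINES ==
[[43,1],[45,0]]
[[43,1],[45,8],[49,0]]
[[43,1],[45,8],[49,0]]
[[24,7],[43,1],[45,8],[49,0]]
[[24,7],[43,1],[45,8],[49,0]]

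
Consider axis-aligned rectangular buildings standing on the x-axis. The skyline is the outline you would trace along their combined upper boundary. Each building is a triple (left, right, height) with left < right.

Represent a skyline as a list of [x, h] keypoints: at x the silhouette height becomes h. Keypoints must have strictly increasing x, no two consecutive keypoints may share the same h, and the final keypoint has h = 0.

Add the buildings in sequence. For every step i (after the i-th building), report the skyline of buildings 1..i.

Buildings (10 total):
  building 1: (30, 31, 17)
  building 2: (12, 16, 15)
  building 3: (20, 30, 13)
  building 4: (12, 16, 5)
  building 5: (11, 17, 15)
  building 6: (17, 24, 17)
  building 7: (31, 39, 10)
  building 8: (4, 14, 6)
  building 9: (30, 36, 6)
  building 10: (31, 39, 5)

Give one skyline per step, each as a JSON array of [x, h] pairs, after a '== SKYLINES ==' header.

== SKYLINES ==
[[30,17],[31,0]]
[[12,15],[16,0],[30,17],[31,0]]
[[12,15],[16,0],[20,13],[30,17],[31,0]]
[[12,15],[16,0],[20,13],[30,17],[31,0]]
[[11,15],[17,0],[20,13],[30,17],[31,0]]
[[11,15],[17,17],[24,13],[30,17],[31,0]]
[[11,15],[17,17],[24,13],[30,17],[31,10],[39,0]]
[[4,6],[11,15],[17,17],[24,13],[30,17],[31,10],[39,0]]
[[4,6],[11,15],[17,17],[24,13],[30,17],[31,10],[39,0]]
[[4,6],[11,15],[17,17],[24,13],[30,17],[31,10],[39,0]]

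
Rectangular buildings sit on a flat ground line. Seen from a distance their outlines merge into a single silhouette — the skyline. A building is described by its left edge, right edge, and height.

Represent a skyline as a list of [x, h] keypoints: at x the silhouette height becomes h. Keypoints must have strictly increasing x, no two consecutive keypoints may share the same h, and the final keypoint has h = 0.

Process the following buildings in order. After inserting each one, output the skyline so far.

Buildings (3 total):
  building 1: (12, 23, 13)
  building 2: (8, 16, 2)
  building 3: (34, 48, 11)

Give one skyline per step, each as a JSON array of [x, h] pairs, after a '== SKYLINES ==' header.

== SKYLINES ==
[[12,13],[23,0]]
[[8,2],[12,13],[23,0]]
[[8,2],[12,13],[23,0],[34,11],[48,0]]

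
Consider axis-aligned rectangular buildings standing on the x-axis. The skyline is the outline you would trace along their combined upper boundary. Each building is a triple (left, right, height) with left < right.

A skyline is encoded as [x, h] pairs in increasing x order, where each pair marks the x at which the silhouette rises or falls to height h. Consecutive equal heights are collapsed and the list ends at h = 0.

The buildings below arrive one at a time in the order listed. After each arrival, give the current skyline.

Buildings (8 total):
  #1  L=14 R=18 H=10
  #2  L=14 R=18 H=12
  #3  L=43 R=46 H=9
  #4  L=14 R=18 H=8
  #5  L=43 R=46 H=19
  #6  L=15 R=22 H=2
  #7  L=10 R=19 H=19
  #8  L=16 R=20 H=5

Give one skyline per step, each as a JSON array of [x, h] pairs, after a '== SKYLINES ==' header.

== SKYLINES ==
[[14,10],[18,0]]
[[14,12],[18,0]]
[[14,12],[18,0],[43,9],[46,0]]
[[14,12],[18,0],[43,9],[46,0]]
[[14,12],[18,0],[43,19],[46,0]]
[[14,12],[18,2],[22,0],[43,19],[46,0]]
[[10,19],[19,2],[22,0],[43,19],[46,0]]
[[10,19],[19,5],[20,2],[22,0],[43,19],[46,0]]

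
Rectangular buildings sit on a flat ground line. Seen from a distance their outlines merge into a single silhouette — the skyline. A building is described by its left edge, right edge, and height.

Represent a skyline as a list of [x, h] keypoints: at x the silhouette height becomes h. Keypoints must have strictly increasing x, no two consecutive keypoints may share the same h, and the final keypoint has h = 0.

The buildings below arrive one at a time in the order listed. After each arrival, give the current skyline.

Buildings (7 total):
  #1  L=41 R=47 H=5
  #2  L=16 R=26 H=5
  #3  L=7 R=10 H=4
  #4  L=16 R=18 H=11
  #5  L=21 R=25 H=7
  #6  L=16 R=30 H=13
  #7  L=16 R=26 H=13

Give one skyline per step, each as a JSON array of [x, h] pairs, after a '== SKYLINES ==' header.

== SKYLINES ==
[[41,5],[47,0]]
[[16,5],[26,0],[41,5],[47,0]]
[[7,4],[10,0],[16,5],[26,0],[41,5],[47,0]]
[[7,4],[10,0],[16,11],[18,5],[26,0],[41,5],[47,0]]
[[7,4],[10,0],[16,11],[18,5],[21,7],[25,5],[26,0],[41,5],[47,0]]
[[7,4],[10,0],[16,13],[30,0],[41,5],[47,0]]
[[7,4],[10,0],[16,13],[30,0],[41,5],[47,0]]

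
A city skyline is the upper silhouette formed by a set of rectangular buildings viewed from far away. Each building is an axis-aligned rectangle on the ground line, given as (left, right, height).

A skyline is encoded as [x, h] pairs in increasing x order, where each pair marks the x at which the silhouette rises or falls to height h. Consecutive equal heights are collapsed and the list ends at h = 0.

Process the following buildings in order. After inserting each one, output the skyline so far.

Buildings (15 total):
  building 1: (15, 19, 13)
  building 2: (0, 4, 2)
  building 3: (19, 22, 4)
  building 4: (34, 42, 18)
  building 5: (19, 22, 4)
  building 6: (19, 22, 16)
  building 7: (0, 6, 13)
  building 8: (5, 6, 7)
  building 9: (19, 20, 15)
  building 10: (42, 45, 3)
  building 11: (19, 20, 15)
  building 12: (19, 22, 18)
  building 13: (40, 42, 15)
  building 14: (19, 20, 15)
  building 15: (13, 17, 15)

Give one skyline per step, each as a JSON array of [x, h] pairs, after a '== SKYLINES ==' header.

== SKYLINES ==
[[15,13],[19,0]]
[[0,2],[4,0],[15,13],[19,0]]
[[0,2],[4,0],[15,13],[19,4],[22,0]]
[[0,2],[4,0],[15,13],[19,4],[22,0],[34,18],[42,0]]
[[0,2],[4,0],[15,13],[19,4],[22,0],[34,18],[42,0]]
[[0,2],[4,0],[15,13],[19,16],[22,0],[34,18],[42,0]]
[[0,13],[6,0],[15,13],[19,16],[22,0],[34,18],[42,0]]
[[0,13],[6,0],[15,13],[19,16],[22,0],[34,18],[42,0]]
[[0,13],[6,0],[15,13],[19,16],[22,0],[34,18],[42,0]]
[[0,13],[6,0],[15,13],[19,16],[22,0],[34,18],[42,3],[45,0]]
[[0,13],[6,0],[15,13],[19,16],[22,0],[34,18],[42,3],[45,0]]
[[0,13],[6,0],[15,13],[19,18],[22,0],[34,18],[42,3],[45,0]]
[[0,13],[6,0],[15,13],[19,18],[22,0],[34,18],[42,3],[45,0]]
[[0,13],[6,0],[15,13],[19,18],[22,0],[34,18],[42,3],[45,0]]
[[0,13],[6,0],[13,15],[17,13],[19,18],[22,0],[34,18],[42,3],[45,0]]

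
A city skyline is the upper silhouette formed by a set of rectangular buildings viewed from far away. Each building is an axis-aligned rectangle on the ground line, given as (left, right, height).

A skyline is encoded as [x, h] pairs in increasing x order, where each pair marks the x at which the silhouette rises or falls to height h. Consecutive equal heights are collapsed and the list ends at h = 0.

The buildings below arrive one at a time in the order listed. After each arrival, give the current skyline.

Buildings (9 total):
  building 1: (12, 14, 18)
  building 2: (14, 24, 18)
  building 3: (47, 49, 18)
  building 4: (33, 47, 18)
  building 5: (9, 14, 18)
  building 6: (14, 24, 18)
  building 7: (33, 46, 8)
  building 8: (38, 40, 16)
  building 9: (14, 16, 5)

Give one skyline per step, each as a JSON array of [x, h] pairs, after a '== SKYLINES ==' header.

== SKYLINES ==
[[12,18],[14,0]]
[[12,18],[24,0]]
[[12,18],[24,0],[47,18],[49,0]]
[[12,18],[24,0],[33,18],[49,0]]
[[9,18],[24,0],[33,18],[49,0]]
[[9,18],[24,0],[33,18],[49,0]]
[[9,18],[24,0],[33,18],[49,0]]
[[9,18],[24,0],[33,18],[49,0]]
[[9,18],[24,0],[33,18],[49,0]]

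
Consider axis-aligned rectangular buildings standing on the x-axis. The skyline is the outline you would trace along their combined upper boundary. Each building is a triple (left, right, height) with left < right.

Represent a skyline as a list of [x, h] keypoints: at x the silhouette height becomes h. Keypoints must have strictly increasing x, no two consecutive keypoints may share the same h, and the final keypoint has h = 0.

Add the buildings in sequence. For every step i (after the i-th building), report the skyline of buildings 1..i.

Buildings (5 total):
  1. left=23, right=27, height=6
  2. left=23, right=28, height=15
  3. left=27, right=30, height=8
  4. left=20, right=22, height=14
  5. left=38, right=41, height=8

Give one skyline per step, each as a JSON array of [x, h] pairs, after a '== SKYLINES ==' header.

== SKYLINES ==
[[23,6],[27,0]]
[[23,15],[28,0]]
[[23,15],[28,8],[30,0]]
[[20,14],[22,0],[23,15],[28,8],[30,0]]
[[20,14],[22,0],[23,15],[28,8],[30,0],[38,8],[41,0]]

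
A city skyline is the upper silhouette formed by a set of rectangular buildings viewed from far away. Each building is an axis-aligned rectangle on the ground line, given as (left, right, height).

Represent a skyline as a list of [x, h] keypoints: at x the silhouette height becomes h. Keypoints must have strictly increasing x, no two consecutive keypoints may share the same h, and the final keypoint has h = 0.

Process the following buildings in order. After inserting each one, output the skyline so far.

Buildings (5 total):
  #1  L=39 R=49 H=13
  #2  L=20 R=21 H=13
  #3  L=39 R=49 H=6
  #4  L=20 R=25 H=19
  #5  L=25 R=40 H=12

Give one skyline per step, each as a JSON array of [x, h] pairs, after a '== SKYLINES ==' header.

== SKYLINES ==
[[39,13],[49,0]]
[[20,13],[21,0],[39,13],[49,0]]
[[20,13],[21,0],[39,13],[49,0]]
[[20,19],[25,0],[39,13],[49,0]]
[[20,19],[25,12],[39,13],[49,0]]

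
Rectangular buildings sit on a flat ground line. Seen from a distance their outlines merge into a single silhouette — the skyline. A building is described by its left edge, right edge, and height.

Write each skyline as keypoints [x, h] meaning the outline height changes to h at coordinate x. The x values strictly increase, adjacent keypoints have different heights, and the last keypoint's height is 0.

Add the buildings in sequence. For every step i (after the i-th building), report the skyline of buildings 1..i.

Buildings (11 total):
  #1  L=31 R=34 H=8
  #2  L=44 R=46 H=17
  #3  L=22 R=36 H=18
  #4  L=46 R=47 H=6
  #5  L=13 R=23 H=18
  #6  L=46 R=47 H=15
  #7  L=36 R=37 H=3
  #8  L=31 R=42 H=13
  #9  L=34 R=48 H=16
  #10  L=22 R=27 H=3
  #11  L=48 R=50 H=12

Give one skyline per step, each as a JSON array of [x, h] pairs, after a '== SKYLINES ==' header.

== SKYLINES ==
[[31,8],[34,0]]
[[31,8],[34,0],[44,17],[46,0]]
[[22,18],[36,0],[44,17],[46,0]]
[[22,18],[36,0],[44,17],[46,6],[47,0]]
[[13,18],[36,0],[44,17],[46,6],[47,0]]
[[13,18],[36,0],[44,17],[46,15],[47,0]]
[[13,18],[36,3],[37,0],[44,17],[46,15],[47,0]]
[[13,18],[36,13],[42,0],[44,17],[46,15],[47,0]]
[[13,18],[36,16],[44,17],[46,16],[48,0]]
[[13,18],[36,16],[44,17],[46,16],[48,0]]
[[13,18],[36,16],[44,17],[46,16],[48,12],[50,0]]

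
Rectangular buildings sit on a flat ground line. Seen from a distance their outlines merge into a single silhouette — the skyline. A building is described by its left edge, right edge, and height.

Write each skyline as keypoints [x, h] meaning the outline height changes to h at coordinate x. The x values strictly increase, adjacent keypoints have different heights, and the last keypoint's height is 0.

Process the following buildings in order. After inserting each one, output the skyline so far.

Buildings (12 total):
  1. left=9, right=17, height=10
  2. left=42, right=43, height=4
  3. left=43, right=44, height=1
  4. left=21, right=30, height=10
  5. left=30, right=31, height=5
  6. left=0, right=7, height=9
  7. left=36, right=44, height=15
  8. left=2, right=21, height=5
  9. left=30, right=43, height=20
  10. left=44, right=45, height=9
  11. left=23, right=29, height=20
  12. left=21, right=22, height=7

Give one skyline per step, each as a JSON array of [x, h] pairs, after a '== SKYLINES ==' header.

== SKYLINES ==
[[9,10],[17,0]]
[[9,10],[17,0],[42,4],[43,0]]
[[9,10],[17,0],[42,4],[43,1],[44,0]]
[[9,10],[17,0],[21,10],[30,0],[42,4],[43,1],[44,0]]
[[9,10],[17,0],[21,10],[30,5],[31,0],[42,4],[43,1],[44,0]]
[[0,9],[7,0],[9,10],[17,0],[21,10],[30,5],[31,0],[42,4],[43,1],[44,0]]
[[0,9],[7,0],[9,10],[17,0],[21,10],[30,5],[31,0],[36,15],[44,0]]
[[0,9],[7,5],[9,10],[17,5],[21,10],[30,5],[31,0],[36,15],[44,0]]
[[0,9],[7,5],[9,10],[17,5],[21,10],[30,20],[43,15],[44,0]]
[[0,9],[7,5],[9,10],[17,5],[21,10],[30,20],[43,15],[44,9],[45,0]]
[[0,9],[7,5],[9,10],[17,5],[21,10],[23,20],[29,10],[30,20],[43,15],[44,9],[45,0]]
[[0,9],[7,5],[9,10],[17,5],[21,10],[23,20],[29,10],[30,20],[43,15],[44,9],[45,0]]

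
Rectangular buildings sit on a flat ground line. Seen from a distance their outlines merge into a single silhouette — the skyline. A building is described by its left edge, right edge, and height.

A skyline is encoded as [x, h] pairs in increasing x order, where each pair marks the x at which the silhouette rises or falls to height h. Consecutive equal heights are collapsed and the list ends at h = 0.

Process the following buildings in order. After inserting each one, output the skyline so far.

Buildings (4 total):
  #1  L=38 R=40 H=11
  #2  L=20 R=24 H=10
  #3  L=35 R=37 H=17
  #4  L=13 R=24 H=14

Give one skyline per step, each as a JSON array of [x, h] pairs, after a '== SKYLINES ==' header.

== SKYLINES ==
[[38,11],[40,0]]
[[20,10],[24,0],[38,11],[40,0]]
[[20,10],[24,0],[35,17],[37,0],[38,11],[40,0]]
[[13,14],[24,0],[35,17],[37,0],[38,11],[40,0]]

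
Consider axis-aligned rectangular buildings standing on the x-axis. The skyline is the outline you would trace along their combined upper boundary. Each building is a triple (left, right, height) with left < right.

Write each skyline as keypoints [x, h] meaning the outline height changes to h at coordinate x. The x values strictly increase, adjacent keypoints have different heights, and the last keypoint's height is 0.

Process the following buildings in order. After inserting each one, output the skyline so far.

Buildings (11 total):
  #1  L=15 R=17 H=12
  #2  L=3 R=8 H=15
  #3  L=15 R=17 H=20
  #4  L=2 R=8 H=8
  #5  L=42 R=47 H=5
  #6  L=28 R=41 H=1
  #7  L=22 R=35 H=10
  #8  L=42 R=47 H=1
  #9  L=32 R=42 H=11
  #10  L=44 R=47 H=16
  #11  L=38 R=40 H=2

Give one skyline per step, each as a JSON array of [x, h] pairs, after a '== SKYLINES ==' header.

== SKYLINES ==
[[15,12],[17,0]]
[[3,15],[8,0],[15,12],[17,0]]
[[3,15],[8,0],[15,20],[17,0]]
[[2,8],[3,15],[8,0],[15,20],[17,0]]
[[2,8],[3,15],[8,0],[15,20],[17,0],[42,5],[47,0]]
[[2,8],[3,15],[8,0],[15,20],[17,0],[28,1],[41,0],[42,5],[47,0]]
[[2,8],[3,15],[8,0],[15,20],[17,0],[22,10],[35,1],[41,0],[42,5],[47,0]]
[[2,8],[3,15],[8,0],[15,20],[17,0],[22,10],[35,1],[41,0],[42,5],[47,0]]
[[2,8],[3,15],[8,0],[15,20],[17,0],[22,10],[32,11],[42,5],[47,0]]
[[2,8],[3,15],[8,0],[15,20],[17,0],[22,10],[32,11],[42,5],[44,16],[47,0]]
[[2,8],[3,15],[8,0],[15,20],[17,0],[22,10],[32,11],[42,5],[44,16],[47,0]]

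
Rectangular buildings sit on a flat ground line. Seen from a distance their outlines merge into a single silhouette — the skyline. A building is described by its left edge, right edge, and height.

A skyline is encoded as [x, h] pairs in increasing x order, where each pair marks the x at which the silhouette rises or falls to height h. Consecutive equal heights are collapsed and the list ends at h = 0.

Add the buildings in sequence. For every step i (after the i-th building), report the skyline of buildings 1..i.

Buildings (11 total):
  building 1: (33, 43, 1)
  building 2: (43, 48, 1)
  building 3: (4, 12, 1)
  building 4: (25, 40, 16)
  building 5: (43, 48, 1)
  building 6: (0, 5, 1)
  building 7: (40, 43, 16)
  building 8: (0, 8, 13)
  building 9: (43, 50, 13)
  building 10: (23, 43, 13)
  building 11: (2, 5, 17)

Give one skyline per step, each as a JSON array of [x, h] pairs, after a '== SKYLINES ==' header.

== SKYLINES ==
[[33,1],[43,0]]
[[33,1],[48,0]]
[[4,1],[12,0],[33,1],[48,0]]
[[4,1],[12,0],[25,16],[40,1],[48,0]]
[[4,1],[12,0],[25,16],[40,1],[48,0]]
[[0,1],[12,0],[25,16],[40,1],[48,0]]
[[0,1],[12,0],[25,16],[43,1],[48,0]]
[[0,13],[8,1],[12,0],[25,16],[43,1],[48,0]]
[[0,13],[8,1],[12,0],[25,16],[43,13],[50,0]]
[[0,13],[8,1],[12,0],[23,13],[25,16],[43,13],[50,0]]
[[0,13],[2,17],[5,13],[8,1],[12,0],[23,13],[25,16],[43,13],[50,0]]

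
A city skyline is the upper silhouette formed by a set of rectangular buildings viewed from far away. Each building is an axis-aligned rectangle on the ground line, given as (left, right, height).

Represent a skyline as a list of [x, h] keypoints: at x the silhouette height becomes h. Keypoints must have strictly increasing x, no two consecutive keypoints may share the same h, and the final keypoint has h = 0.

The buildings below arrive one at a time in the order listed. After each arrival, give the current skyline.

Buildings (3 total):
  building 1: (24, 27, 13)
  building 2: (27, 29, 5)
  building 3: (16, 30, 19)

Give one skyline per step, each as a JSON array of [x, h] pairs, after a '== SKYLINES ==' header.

== SKYLINES ==
[[24,13],[27,0]]
[[24,13],[27,5],[29,0]]
[[16,19],[30,0]]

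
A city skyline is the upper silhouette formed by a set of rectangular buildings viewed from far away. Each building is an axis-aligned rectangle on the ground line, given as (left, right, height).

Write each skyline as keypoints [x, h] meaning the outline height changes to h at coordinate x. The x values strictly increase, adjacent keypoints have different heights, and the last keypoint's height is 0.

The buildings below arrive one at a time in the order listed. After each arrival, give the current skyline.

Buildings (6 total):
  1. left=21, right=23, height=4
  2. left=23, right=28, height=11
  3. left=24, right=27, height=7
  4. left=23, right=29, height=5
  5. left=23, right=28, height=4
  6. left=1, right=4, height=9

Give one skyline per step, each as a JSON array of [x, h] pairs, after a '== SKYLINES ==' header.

== SKYLINES ==
[[21,4],[23,0]]
[[21,4],[23,11],[28,0]]
[[21,4],[23,11],[28,0]]
[[21,4],[23,11],[28,5],[29,0]]
[[21,4],[23,11],[28,5],[29,0]]
[[1,9],[4,0],[21,4],[23,11],[28,5],[29,0]]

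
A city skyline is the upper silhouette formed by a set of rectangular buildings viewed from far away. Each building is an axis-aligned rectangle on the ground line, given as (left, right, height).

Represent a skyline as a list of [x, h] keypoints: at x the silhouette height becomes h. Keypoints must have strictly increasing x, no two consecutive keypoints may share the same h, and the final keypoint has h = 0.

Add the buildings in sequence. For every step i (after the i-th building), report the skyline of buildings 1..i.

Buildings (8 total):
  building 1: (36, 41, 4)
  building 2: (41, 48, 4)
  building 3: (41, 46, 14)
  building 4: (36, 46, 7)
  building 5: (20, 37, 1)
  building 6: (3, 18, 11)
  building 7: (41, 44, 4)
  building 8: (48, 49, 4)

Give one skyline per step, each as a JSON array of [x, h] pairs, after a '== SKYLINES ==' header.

== SKYLINES ==
[[36,4],[41,0]]
[[36,4],[48,0]]
[[36,4],[41,14],[46,4],[48,0]]
[[36,7],[41,14],[46,4],[48,0]]
[[20,1],[36,7],[41,14],[46,4],[48,0]]
[[3,11],[18,0],[20,1],[36,7],[41,14],[46,4],[48,0]]
[[3,11],[18,0],[20,1],[36,7],[41,14],[46,4],[48,0]]
[[3,11],[18,0],[20,1],[36,7],[41,14],[46,4],[49,0]]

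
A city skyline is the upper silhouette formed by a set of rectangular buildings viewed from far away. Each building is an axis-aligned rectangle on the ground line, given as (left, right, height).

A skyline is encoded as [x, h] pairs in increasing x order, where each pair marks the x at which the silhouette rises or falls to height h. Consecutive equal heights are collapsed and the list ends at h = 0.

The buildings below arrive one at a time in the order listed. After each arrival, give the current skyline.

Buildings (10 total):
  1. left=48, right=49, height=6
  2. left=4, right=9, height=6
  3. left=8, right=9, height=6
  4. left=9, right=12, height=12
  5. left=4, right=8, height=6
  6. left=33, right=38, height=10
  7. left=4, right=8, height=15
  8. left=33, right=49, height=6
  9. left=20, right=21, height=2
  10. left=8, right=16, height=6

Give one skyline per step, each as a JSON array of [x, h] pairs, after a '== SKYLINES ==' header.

== SKYLINES ==
[[48,6],[49,0]]
[[4,6],[9,0],[48,6],[49,0]]
[[4,6],[9,0],[48,6],[49,0]]
[[4,6],[9,12],[12,0],[48,6],[49,0]]
[[4,6],[9,12],[12,0],[48,6],[49,0]]
[[4,6],[9,12],[12,0],[33,10],[38,0],[48,6],[49,0]]
[[4,15],[8,6],[9,12],[12,0],[33,10],[38,0],[48,6],[49,0]]
[[4,15],[8,6],[9,12],[12,0],[33,10],[38,6],[49,0]]
[[4,15],[8,6],[9,12],[12,0],[20,2],[21,0],[33,10],[38,6],[49,0]]
[[4,15],[8,6],[9,12],[12,6],[16,0],[20,2],[21,0],[33,10],[38,6],[49,0]]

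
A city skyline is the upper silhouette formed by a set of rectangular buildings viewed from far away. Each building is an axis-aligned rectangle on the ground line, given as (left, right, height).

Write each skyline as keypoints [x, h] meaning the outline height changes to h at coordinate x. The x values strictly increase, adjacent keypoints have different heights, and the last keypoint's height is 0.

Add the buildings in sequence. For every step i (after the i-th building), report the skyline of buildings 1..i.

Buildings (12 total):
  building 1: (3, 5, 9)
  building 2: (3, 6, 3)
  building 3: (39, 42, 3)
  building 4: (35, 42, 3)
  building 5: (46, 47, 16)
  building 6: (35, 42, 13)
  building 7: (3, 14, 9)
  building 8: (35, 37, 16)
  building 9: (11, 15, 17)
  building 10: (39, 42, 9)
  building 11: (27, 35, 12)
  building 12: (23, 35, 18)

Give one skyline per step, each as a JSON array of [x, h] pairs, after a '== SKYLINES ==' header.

== SKYLINES ==
[[3,9],[5,0]]
[[3,9],[5,3],[6,0]]
[[3,9],[5,3],[6,0],[39,3],[42,0]]
[[3,9],[5,3],[6,0],[35,3],[42,0]]
[[3,9],[5,3],[6,0],[35,3],[42,0],[46,16],[47,0]]
[[3,9],[5,3],[6,0],[35,13],[42,0],[46,16],[47,0]]
[[3,9],[14,0],[35,13],[42,0],[46,16],[47,0]]
[[3,9],[14,0],[35,16],[37,13],[42,0],[46,16],[47,0]]
[[3,9],[11,17],[15,0],[35,16],[37,13],[42,0],[46,16],[47,0]]
[[3,9],[11,17],[15,0],[35,16],[37,13],[42,0],[46,16],[47,0]]
[[3,9],[11,17],[15,0],[27,12],[35,16],[37,13],[42,0],[46,16],[47,0]]
[[3,9],[11,17],[15,0],[23,18],[35,16],[37,13],[42,0],[46,16],[47,0]]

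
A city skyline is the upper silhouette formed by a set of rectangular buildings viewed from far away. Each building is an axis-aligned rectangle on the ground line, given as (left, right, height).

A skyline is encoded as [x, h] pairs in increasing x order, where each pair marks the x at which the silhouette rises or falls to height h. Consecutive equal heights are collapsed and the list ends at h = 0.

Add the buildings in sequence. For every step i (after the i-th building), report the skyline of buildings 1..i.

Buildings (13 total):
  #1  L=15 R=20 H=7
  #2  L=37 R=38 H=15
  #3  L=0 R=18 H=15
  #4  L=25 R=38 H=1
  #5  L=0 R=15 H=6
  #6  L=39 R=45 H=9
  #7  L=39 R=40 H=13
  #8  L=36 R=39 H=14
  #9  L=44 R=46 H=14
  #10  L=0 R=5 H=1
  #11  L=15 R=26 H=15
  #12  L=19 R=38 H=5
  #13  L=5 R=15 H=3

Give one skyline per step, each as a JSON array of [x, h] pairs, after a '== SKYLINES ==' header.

== SKYLINES ==
[[15,7],[20,0]]
[[15,7],[20,0],[37,15],[38,0]]
[[0,15],[18,7],[20,0],[37,15],[38,0]]
[[0,15],[18,7],[20,0],[25,1],[37,15],[38,0]]
[[0,15],[18,7],[20,0],[25,1],[37,15],[38,0]]
[[0,15],[18,7],[20,0],[25,1],[37,15],[38,0],[39,9],[45,0]]
[[0,15],[18,7],[20,0],[25,1],[37,15],[38,0],[39,13],[40,9],[45,0]]
[[0,15],[18,7],[20,0],[25,1],[36,14],[37,15],[38,14],[39,13],[40,9],[45,0]]
[[0,15],[18,7],[20,0],[25,1],[36,14],[37,15],[38,14],[39,13],[40,9],[44,14],[46,0]]
[[0,15],[18,7],[20,0],[25,1],[36,14],[37,15],[38,14],[39,13],[40,9],[44,14],[46,0]]
[[0,15],[26,1],[36,14],[37,15],[38,14],[39,13],[40,9],[44,14],[46,0]]
[[0,15],[26,5],[36,14],[37,15],[38,14],[39,13],[40,9],[44,14],[46,0]]
[[0,15],[26,5],[36,14],[37,15],[38,14],[39,13],[40,9],[44,14],[46,0]]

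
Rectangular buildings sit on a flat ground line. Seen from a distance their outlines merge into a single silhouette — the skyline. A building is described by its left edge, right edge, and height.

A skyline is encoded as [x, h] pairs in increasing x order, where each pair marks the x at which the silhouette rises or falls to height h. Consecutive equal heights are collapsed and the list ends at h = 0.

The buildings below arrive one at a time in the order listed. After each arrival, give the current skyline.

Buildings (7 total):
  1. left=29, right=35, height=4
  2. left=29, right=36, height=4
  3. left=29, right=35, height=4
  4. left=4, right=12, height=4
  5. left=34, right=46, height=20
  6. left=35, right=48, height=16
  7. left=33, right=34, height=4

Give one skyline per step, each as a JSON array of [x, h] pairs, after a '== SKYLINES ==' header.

== SKYLINES ==
[[29,4],[35,0]]
[[29,4],[36,0]]
[[29,4],[36,0]]
[[4,4],[12,0],[29,4],[36,0]]
[[4,4],[12,0],[29,4],[34,20],[46,0]]
[[4,4],[12,0],[29,4],[34,20],[46,16],[48,0]]
[[4,4],[12,0],[29,4],[34,20],[46,16],[48,0]]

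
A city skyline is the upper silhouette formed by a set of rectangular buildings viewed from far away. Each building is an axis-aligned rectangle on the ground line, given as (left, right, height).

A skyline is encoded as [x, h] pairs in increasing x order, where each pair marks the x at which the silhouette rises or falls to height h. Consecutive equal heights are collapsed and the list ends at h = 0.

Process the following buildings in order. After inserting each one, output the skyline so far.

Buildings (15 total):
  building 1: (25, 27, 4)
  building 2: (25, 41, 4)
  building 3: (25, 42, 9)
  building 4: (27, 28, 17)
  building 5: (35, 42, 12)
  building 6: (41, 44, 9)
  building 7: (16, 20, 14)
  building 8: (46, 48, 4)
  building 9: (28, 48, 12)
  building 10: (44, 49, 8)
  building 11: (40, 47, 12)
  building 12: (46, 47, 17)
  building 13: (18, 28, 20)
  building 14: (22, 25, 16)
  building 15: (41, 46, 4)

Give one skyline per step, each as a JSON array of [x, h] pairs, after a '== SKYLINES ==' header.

== SKYLINES ==
[[25,4],[27,0]]
[[25,4],[41,0]]
[[25,9],[42,0]]
[[25,9],[27,17],[28,9],[42,0]]
[[25,9],[27,17],[28,9],[35,12],[42,0]]
[[25,9],[27,17],[28,9],[35,12],[42,9],[44,0]]
[[16,14],[20,0],[25,9],[27,17],[28,9],[35,12],[42,9],[44,0]]
[[16,14],[20,0],[25,9],[27,17],[28,9],[35,12],[42,9],[44,0],[46,4],[48,0]]
[[16,14],[20,0],[25,9],[27,17],[28,12],[48,0]]
[[16,14],[20,0],[25,9],[27,17],[28,12],[48,8],[49,0]]
[[16,14],[20,0],[25,9],[27,17],[28,12],[48,8],[49,0]]
[[16,14],[20,0],[25,9],[27,17],[28,12],[46,17],[47,12],[48,8],[49,0]]
[[16,14],[18,20],[28,12],[46,17],[47,12],[48,8],[49,0]]
[[16,14],[18,20],[28,12],[46,17],[47,12],[48,8],[49,0]]
[[16,14],[18,20],[28,12],[46,17],[47,12],[48,8],[49,0]]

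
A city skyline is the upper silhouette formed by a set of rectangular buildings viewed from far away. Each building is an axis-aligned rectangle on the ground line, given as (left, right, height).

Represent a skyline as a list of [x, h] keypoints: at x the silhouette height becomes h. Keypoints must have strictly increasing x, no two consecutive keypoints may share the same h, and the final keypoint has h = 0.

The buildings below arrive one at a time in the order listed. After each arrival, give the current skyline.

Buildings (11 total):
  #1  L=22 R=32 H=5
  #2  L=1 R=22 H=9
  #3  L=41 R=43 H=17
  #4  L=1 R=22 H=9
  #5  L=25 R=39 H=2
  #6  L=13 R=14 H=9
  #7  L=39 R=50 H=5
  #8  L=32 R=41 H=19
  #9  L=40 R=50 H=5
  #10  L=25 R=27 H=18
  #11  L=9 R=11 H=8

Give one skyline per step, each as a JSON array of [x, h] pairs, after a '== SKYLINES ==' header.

== SKYLINES ==
[[22,5],[32,0]]
[[1,9],[22,5],[32,0]]
[[1,9],[22,5],[32,0],[41,17],[43,0]]
[[1,9],[22,5],[32,0],[41,17],[43,0]]
[[1,9],[22,5],[32,2],[39,0],[41,17],[43,0]]
[[1,9],[22,5],[32,2],[39,0],[41,17],[43,0]]
[[1,9],[22,5],[32,2],[39,5],[41,17],[43,5],[50,0]]
[[1,9],[22,5],[32,19],[41,17],[43,5],[50,0]]
[[1,9],[22,5],[32,19],[41,17],[43,5],[50,0]]
[[1,9],[22,5],[25,18],[27,5],[32,19],[41,17],[43,5],[50,0]]
[[1,9],[22,5],[25,18],[27,5],[32,19],[41,17],[43,5],[50,0]]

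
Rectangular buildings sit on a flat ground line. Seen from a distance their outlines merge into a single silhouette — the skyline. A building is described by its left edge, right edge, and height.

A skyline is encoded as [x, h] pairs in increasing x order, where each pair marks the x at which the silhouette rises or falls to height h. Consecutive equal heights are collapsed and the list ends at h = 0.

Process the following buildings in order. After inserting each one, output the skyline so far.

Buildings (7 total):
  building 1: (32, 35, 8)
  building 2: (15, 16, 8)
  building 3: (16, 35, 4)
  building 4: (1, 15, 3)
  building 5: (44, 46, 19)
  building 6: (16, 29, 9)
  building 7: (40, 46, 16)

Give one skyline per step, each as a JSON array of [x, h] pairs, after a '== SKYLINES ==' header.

== SKYLINES ==
[[32,8],[35,0]]
[[15,8],[16,0],[32,8],[35,0]]
[[15,8],[16,4],[32,8],[35,0]]
[[1,3],[15,8],[16,4],[32,8],[35,0]]
[[1,3],[15,8],[16,4],[32,8],[35,0],[44,19],[46,0]]
[[1,3],[15,8],[16,9],[29,4],[32,8],[35,0],[44,19],[46,0]]
[[1,3],[15,8],[16,9],[29,4],[32,8],[35,0],[40,16],[44,19],[46,0]]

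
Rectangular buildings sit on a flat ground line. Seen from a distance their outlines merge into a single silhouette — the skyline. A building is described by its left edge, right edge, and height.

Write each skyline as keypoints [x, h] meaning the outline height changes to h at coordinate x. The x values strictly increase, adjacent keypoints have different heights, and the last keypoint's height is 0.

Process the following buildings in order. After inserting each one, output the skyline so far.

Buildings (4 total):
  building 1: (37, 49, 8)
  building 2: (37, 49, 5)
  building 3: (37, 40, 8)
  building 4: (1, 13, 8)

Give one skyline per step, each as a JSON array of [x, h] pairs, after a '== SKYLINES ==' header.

== SKYLINES ==
[[37,8],[49,0]]
[[37,8],[49,0]]
[[37,8],[49,0]]
[[1,8],[13,0],[37,8],[49,0]]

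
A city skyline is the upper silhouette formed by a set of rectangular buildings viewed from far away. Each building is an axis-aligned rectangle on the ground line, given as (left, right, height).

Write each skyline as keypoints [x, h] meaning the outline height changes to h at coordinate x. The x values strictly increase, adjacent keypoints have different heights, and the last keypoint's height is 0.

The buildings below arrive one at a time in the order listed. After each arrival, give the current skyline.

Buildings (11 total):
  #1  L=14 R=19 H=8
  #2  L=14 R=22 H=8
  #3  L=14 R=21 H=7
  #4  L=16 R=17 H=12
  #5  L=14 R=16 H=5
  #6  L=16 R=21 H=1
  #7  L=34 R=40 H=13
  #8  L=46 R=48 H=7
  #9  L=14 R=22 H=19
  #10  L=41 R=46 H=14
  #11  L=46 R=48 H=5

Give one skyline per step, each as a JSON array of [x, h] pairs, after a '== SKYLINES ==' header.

== SKYLINES ==
[[14,8],[19,0]]
[[14,8],[22,0]]
[[14,8],[22,0]]
[[14,8],[16,12],[17,8],[22,0]]
[[14,8],[16,12],[17,8],[22,0]]
[[14,8],[16,12],[17,8],[22,0]]
[[14,8],[16,12],[17,8],[22,0],[34,13],[40,0]]
[[14,8],[16,12],[17,8],[22,0],[34,13],[40,0],[46,7],[48,0]]
[[14,19],[22,0],[34,13],[40,0],[46,7],[48,0]]
[[14,19],[22,0],[34,13],[40,0],[41,14],[46,7],[48,0]]
[[14,19],[22,0],[34,13],[40,0],[41,14],[46,7],[48,0]]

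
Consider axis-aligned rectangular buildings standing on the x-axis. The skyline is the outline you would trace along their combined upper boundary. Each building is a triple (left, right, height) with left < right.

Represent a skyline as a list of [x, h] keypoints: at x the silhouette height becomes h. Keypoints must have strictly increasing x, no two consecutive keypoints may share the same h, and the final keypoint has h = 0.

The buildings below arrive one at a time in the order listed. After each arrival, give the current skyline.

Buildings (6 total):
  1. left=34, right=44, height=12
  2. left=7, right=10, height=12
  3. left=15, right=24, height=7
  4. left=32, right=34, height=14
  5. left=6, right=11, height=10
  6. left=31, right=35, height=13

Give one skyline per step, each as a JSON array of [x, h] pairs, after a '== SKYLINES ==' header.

== SKYLINES ==
[[34,12],[44,0]]
[[7,12],[10,0],[34,12],[44,0]]
[[7,12],[10,0],[15,7],[24,0],[34,12],[44,0]]
[[7,12],[10,0],[15,7],[24,0],[32,14],[34,12],[44,0]]
[[6,10],[7,12],[10,10],[11,0],[15,7],[24,0],[32,14],[34,12],[44,0]]
[[6,10],[7,12],[10,10],[11,0],[15,7],[24,0],[31,13],[32,14],[34,13],[35,12],[44,0]]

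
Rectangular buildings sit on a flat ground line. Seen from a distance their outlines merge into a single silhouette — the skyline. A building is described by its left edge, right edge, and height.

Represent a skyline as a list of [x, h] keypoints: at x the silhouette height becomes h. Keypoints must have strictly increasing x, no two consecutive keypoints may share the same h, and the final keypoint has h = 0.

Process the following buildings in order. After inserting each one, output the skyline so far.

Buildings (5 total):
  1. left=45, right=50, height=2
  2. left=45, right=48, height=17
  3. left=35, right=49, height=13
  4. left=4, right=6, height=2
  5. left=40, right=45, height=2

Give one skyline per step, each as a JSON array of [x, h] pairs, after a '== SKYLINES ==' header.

== SKYLINES ==
[[45,2],[50,0]]
[[45,17],[48,2],[50,0]]
[[35,13],[45,17],[48,13],[49,2],[50,0]]
[[4,2],[6,0],[35,13],[45,17],[48,13],[49,2],[50,0]]
[[4,2],[6,0],[35,13],[45,17],[48,13],[49,2],[50,0]]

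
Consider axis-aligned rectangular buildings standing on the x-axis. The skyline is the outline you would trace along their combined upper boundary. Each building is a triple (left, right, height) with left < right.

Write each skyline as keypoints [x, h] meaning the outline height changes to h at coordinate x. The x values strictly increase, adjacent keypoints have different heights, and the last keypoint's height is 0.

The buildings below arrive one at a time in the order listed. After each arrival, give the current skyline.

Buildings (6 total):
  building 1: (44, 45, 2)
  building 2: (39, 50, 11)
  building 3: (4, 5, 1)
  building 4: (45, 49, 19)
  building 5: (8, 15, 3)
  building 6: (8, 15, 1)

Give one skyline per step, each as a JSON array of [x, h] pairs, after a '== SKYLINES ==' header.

== SKYLINES ==
[[44,2],[45,0]]
[[39,11],[50,0]]
[[4,1],[5,0],[39,11],[50,0]]
[[4,1],[5,0],[39,11],[45,19],[49,11],[50,0]]
[[4,1],[5,0],[8,3],[15,0],[39,11],[45,19],[49,11],[50,0]]
[[4,1],[5,0],[8,3],[15,0],[39,11],[45,19],[49,11],[50,0]]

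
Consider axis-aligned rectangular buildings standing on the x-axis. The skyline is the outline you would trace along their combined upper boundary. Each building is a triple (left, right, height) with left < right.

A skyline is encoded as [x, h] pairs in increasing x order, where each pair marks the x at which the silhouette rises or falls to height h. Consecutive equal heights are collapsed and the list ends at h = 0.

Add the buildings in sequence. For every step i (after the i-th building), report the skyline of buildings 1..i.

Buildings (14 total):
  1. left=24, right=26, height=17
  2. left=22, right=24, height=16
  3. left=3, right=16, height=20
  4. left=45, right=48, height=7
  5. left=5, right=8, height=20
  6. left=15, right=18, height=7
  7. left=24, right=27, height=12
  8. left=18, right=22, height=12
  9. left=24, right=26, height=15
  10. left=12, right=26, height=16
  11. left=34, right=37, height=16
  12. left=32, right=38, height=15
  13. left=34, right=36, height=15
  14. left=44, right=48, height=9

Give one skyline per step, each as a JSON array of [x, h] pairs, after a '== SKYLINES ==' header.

== SKYLINES ==
[[24,17],[26,0]]
[[22,16],[24,17],[26,0]]
[[3,20],[16,0],[22,16],[24,17],[26,0]]
[[3,20],[16,0],[22,16],[24,17],[26,0],[45,7],[48,0]]
[[3,20],[16,0],[22,16],[24,17],[26,0],[45,7],[48,0]]
[[3,20],[16,7],[18,0],[22,16],[24,17],[26,0],[45,7],[48,0]]
[[3,20],[16,7],[18,0],[22,16],[24,17],[26,12],[27,0],[45,7],[48,0]]
[[3,20],[16,7],[18,12],[22,16],[24,17],[26,12],[27,0],[45,7],[48,0]]
[[3,20],[16,7],[18,12],[22,16],[24,17],[26,12],[27,0],[45,7],[48,0]]
[[3,20],[16,16],[24,17],[26,12],[27,0],[45,7],[48,0]]
[[3,20],[16,16],[24,17],[26,12],[27,0],[34,16],[37,0],[45,7],[48,0]]
[[3,20],[16,16],[24,17],[26,12],[27,0],[32,15],[34,16],[37,15],[38,0],[45,7],[48,0]]
[[3,20],[16,16],[24,17],[26,12],[27,0],[32,15],[34,16],[37,15],[38,0],[45,7],[48,0]]
[[3,20],[16,16],[24,17],[26,12],[27,0],[32,15],[34,16],[37,15],[38,0],[44,9],[48,0]]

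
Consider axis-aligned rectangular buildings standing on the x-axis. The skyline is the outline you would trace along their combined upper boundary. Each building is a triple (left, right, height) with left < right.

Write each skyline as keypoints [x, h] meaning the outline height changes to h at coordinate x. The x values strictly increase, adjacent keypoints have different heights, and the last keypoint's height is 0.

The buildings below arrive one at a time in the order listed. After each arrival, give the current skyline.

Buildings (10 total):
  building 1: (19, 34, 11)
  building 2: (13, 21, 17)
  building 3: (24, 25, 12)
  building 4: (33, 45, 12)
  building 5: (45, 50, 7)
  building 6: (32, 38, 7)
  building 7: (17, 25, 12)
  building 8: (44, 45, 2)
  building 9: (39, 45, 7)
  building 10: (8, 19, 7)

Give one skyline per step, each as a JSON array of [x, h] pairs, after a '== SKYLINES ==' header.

== SKYLINES ==
[[19,11],[34,0]]
[[13,17],[21,11],[34,0]]
[[13,17],[21,11],[24,12],[25,11],[34,0]]
[[13,17],[21,11],[24,12],[25,11],[33,12],[45,0]]
[[13,17],[21,11],[24,12],[25,11],[33,12],[45,7],[50,0]]
[[13,17],[21,11],[24,12],[25,11],[33,12],[45,7],[50,0]]
[[13,17],[21,12],[25,11],[33,12],[45,7],[50,0]]
[[13,17],[21,12],[25,11],[33,12],[45,7],[50,0]]
[[13,17],[21,12],[25,11],[33,12],[45,7],[50,0]]
[[8,7],[13,17],[21,12],[25,11],[33,12],[45,7],[50,0]]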